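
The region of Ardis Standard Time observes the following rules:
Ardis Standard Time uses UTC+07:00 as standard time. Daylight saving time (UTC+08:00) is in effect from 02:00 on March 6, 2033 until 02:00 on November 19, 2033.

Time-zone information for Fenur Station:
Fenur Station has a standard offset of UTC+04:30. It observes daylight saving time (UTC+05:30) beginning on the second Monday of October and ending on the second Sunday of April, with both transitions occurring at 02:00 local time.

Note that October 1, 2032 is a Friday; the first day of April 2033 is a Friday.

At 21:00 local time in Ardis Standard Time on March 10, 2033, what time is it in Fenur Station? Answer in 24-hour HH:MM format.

March 10, 2033 lies within the daylight-saving period (6 March – 19 November), so Ardis Standard Time is on daylight time, UTC+08:00.
21:00 Ardis Standard Time − 8h = 13:00 UTC.
1 October 2032 is a Friday, so the first Monday is October 4 and the second is October 11.
1 April 2033 is a Friday, so the first Sunday is April 3 and the second is April 10.
At the standard offset (UTC+04:30), 13:00 UTC + 4h30m = 17:30 Fenur Station standard time.
The standard-time date in Fenur Station, March 10, 2033, falls between 11 October 2032 and 10 April 2033, so daylight saving is in effect and Fenur Station is at UTC+05:30.
13:00 UTC + 5h30m = 18:30 Fenur Station.

18:30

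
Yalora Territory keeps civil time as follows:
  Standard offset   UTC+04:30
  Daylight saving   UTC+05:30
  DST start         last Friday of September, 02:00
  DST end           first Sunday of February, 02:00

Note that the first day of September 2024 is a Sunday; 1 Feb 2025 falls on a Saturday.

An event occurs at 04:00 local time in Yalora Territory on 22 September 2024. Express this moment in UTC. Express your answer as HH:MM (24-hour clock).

1 September 2024 is a Sunday, so Fridays fall on 6, 13, 20, 27; the last is September 27.
1 February 2025 is a Saturday, so the first Sunday is February 2.
22 September 2024 does not fall between 27 September 2024 and 2 February 2025, so daylight saving is not in effect and Yalora Territory is at UTC+04:30.
04:00 local − 4h30m = 23:30 UTC (rolling into the previous day, 21 September 2024).

23:30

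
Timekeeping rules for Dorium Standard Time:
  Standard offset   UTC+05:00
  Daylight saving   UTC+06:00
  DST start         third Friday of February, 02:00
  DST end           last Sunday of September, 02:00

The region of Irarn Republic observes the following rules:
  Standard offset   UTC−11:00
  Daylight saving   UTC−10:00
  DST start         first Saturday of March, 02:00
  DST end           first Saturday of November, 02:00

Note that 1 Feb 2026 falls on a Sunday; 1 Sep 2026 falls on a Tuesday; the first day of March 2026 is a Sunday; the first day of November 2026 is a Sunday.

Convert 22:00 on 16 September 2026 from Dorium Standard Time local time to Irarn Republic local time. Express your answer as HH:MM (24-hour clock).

1 February 2026 is a Sunday, so the first Friday is February 6 and the third is February 20.
1 September 2026 is a Tuesday, so Sundays fall on 6, 13, 20, 27; the last is September 27.
Daylight saving runs 20 February – 27 September; 16 September 2026 is inside that window, so Dorium Standard Time is at UTC+06:00.
22:00 Dorium Standard Time − 6h = 16:00 UTC.
1 March 2026 is a Sunday, so the first Saturday is March 7.
1 November 2026 is a Sunday, so the first Saturday is November 7.
At the standard offset (UTC−11:00), 16:00 UTC − 11h = 05:00 Irarn Republic standard time.
Daylight saving runs 7 March – 7 November; the standard-time date in Irarn Republic, 16 September 2026, is inside that window, so Irarn Republic is at UTC−10:00.
16:00 UTC − 10h = 06:00 Irarn Republic.

06:00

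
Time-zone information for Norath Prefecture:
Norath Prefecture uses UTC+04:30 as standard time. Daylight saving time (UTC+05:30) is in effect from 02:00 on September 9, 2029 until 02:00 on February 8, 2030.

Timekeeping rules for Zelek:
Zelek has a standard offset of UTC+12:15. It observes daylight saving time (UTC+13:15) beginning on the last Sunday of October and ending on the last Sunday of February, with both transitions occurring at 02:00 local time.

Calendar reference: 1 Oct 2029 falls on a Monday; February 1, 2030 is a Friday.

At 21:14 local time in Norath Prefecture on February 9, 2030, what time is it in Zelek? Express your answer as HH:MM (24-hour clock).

Daylight saving runs 9 September 2029 – 8 February 2030; February 9, 2030 is outside that window, so Norath Prefecture is on standard time at UTC+04:30.
21:14 Norath Prefecture − 4h30m = 16:44 UTC.
1 October 2029 is a Monday, so Sundays fall on 7, 14, 21, 28; the last is October 28.
1 February 2030 is a Friday, so Sundays fall on 3, 10, 17, 24; the last is February 24.
At the standard offset (UTC+12:15), 16:44 UTC + 12h15m = 04:59 Zelek standard time (rolling into the next day, 10 February 2030).
Daylight saving runs 28 October 2029 – 24 February 2030; the standard-time date in Zelek, February 10, 2030, is inside that window, so Zelek is at UTC+13:15.
16:44 UTC + 13h15m = 05:59 Zelek (rolling into the next day, 10 February 2030).

05:59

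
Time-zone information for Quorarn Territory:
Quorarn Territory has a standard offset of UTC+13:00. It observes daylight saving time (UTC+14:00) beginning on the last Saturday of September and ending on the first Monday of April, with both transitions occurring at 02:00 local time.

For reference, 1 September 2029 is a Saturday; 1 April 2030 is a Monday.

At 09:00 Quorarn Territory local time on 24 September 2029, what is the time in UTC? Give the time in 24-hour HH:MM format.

20:00

1 September 2029 is a Saturday, so Saturdays fall on 1, 8, 15, 22, 29; the last is September 29.
1 April 2030 is a Monday, so the first Monday is April 1.
24 September 2029 is outside the daylight-saving period (29 September 2029 – 1 April 2030), so Quorarn Territory is on standard time, UTC+13:00.
09:00 local − 13h = 20:00 UTC (rolling into the previous day, 23 September 2029).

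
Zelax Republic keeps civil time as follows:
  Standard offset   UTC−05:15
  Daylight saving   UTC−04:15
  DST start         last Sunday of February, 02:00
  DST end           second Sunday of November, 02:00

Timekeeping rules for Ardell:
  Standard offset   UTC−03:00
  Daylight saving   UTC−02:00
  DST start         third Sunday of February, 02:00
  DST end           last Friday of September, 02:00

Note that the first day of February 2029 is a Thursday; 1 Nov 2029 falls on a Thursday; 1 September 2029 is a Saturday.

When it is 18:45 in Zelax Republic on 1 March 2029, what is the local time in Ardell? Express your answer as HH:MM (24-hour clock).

21:00

1 February 2029 is a Thursday, so Sundays fall on 4, 11, 18, 25; the last is February 25.
1 November 2029 is a Thursday, so the first Sunday is November 4 and the second is November 11.
1 March 2029 lies within the daylight-saving period (25 February – 11 November), so Zelax Republic is on daylight time, UTC−04:15.
18:45 Zelax Republic + 4h15m = 23:00 UTC.
1 February 2029 is a Thursday, so the first Sunday is February 4 and the third is February 18.
1 September 2029 is a Saturday, so Fridays fall on 7, 14, 21, 28; the last is September 28.
At the standard offset (UTC−03:00), 23:00 UTC − 3h = 20:00 Ardell standard time.
The standard-time date in Ardell, 1 March 2029, lies within the daylight-saving period (18 February – 28 September), so Ardell is on daylight time, UTC−02:00.
23:00 UTC − 2h = 21:00 Ardell.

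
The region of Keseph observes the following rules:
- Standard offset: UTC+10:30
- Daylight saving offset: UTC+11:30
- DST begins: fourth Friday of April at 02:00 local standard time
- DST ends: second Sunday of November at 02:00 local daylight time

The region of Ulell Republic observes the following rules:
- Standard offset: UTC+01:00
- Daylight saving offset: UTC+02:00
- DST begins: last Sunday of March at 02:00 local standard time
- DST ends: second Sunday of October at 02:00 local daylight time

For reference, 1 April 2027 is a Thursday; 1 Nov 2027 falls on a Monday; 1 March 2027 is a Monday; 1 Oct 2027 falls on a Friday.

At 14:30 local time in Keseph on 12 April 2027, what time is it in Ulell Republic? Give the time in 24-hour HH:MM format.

06:00

1 April 2027 is a Thursday, so the first Friday is April 2 and the fourth is April 23.
1 November 2027 is a Monday, so the first Sunday is November 7 and the second is November 14.
Daylight saving runs 23 April – 14 November; 12 April 2027 is outside that window, so Keseph is on standard time at UTC+10:30.
14:30 Keseph − 10h30m = 04:00 UTC.
1 March 2027 is a Monday, so Sundays fall on 7, 14, 21, 28; the last is March 28.
1 October 2027 is a Friday, so the first Sunday is October 3 and the second is October 10.
At the standard offset (UTC+01:00), 04:00 UTC + 1h = 05:00 Ulell Republic standard time.
Daylight saving runs 28 March – 10 October; the standard-time date in Ulell Republic, 12 April 2027, is inside that window, so Ulell Republic is at UTC+02:00.
04:00 UTC + 2h = 06:00 Ulell Republic.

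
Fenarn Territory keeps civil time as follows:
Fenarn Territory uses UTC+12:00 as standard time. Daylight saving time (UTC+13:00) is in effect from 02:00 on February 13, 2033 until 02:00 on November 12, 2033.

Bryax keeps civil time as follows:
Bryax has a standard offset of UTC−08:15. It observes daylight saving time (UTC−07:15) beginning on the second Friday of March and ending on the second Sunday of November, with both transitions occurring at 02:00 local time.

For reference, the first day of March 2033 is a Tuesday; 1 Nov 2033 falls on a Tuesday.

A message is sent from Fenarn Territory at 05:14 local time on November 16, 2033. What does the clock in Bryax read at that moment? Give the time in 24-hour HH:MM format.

08:59

November 16, 2033 is outside the daylight-saving period (13 February – 12 November), so Fenarn Territory is on standard time, UTC+12:00.
05:14 Fenarn Territory − 12h = 17:14 UTC (rolling into the previous day, 15 November 2033).
1 March 2033 is a Tuesday, so the first Friday is March 4 and the second is March 11.
1 November 2033 is a Tuesday, so the first Sunday is November 6 and the second is November 13.
At the standard offset (UTC−08:15), 17:14 UTC − 8h15m = 08:59 Bryax standard time.
The standard-time date in Bryax, November 15, 2033, does not fall between 11 March and 13 November, so daylight saving is not in effect and Bryax is at UTC−08:15.
17:14 UTC − 8h15m = 08:59 Bryax.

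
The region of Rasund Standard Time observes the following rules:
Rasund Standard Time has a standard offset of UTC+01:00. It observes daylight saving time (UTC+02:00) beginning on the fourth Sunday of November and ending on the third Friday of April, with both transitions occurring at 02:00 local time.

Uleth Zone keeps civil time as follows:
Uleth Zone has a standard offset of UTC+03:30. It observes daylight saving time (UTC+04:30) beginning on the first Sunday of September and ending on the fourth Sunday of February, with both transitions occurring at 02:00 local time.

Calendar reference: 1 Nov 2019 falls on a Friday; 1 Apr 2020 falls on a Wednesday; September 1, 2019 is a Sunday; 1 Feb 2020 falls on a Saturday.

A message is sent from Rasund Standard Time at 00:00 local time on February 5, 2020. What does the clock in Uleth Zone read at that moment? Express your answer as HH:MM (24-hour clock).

1 November 2019 is a Friday, so the first Sunday is November 3 and the fourth is November 24.
1 April 2020 is a Wednesday, so the first Friday is April 3 and the third is April 17.
February 5, 2020 lies within the daylight-saving period (24 November 2019 – 17 April 2020), so Rasund Standard Time is on daylight time, UTC+02:00.
00:00 Rasund Standard Time − 2h = 22:00 UTC (rolling into the previous day, 4 February 2020).
1 September 2019 is a Sunday, so the first Sunday is September 1.
1 February 2020 is a Saturday, so the first Sunday is February 2 and the fourth is February 23.
At the standard offset (UTC+03:30), 22:00 UTC + 3h30m = 01:30 Uleth Zone standard time (rolling into the next day, 5 February 2020).
The standard-time date in Uleth Zone, February 5, 2020, lies within the daylight-saving period (1 September 2019 – 23 February 2020), so Uleth Zone is on daylight time, UTC+04:30.
22:00 UTC + 4h30m = 02:30 Uleth Zone (rolling into the next day, 5 February 2020).

02:30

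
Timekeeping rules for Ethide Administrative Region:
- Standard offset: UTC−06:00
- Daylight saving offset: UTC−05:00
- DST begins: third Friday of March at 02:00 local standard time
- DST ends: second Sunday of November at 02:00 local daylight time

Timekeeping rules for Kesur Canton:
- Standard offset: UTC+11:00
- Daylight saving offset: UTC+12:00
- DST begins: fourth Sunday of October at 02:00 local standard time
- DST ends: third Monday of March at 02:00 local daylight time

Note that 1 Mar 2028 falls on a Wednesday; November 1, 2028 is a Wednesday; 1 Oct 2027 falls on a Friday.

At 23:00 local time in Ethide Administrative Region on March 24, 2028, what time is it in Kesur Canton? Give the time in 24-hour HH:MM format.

1 March 2028 is a Wednesday, so the first Friday is March 3 and the third is March 17.
1 November 2028 is a Wednesday, so the first Sunday is November 5 and the second is November 12.
March 24, 2028 falls between 17 March and 12 November, so daylight saving is in effect and Ethide Administrative Region is at UTC−05:00.
23:00 Ethide Administrative Region + 5h = 04:00 UTC (rolling into the next day, 25 March 2028).
1 October 2027 is a Friday, so the first Sunday is October 3 and the fourth is October 24.
1 March 2028 is a Wednesday, so the first Monday is March 6 and the third is March 20.
At the standard offset (UTC+11:00), 04:00 UTC + 11h = 15:00 Kesur Canton standard time.
Daylight saving runs 24 October 2027 – 20 March 2028; the standard-time date in Kesur Canton, March 25, 2028, is outside that window, so Kesur Canton is on standard time at UTC+11:00.
04:00 UTC + 11h = 15:00 Kesur Canton.

15:00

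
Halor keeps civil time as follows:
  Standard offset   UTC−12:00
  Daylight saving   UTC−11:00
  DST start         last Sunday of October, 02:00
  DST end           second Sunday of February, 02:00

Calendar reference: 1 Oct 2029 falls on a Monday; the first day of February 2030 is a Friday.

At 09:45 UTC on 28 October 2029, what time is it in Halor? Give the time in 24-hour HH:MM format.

21:45

1 October 2029 is a Monday, so Sundays fall on 7, 14, 21, 28; the last is October 28.
1 February 2030 is a Friday, so the first Sunday is February 3 and the second is February 10.
At the standard offset (UTC−12:00), 09:45 UTC − 12h = 21:45 Halor standard time (rolling into the previous day, 27 October 2029).
The standard-time date in Halor, 27 October 2029, does not fall between 28 October 2029 and 10 February 2030, so daylight saving is not in effect and Halor is at UTC−12:00.
09:45 UTC − 12h = 21:45 local (rolling into the previous day, 27 October 2029).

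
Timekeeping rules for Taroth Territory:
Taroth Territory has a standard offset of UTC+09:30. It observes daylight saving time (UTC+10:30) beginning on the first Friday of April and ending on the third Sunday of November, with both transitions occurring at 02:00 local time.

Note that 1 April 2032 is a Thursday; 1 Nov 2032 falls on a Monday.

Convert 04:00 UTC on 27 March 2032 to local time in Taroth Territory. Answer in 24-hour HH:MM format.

13:30

1 April 2032 is a Thursday, so the first Friday is April 2.
1 November 2032 is a Monday, so the first Sunday is November 7 and the third is November 21.
At the standard offset (UTC+09:30), 04:00 UTC + 9h30m = 13:30 Taroth Territory standard time.
Daylight saving runs 2 April – 21 November; the standard-time date in Taroth Territory, 27 March 2032, is outside that window, so Taroth Territory is on standard time at UTC+09:30.
04:00 UTC + 9h30m = 13:30 local.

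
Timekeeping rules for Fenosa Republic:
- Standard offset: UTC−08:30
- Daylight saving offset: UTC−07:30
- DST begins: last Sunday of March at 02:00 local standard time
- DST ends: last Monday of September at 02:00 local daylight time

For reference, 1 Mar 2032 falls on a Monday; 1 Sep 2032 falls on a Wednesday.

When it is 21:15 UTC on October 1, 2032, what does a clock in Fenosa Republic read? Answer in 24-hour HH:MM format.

1 March 2032 is a Monday, so Sundays fall on 7, 14, 21, 28; the last is March 28.
1 September 2032 is a Wednesday, so Mondays fall on 6, 13, 20, 27; the last is September 27.
At the standard offset (UTC−08:30), 21:15 UTC − 8h30m = 12:45 Fenosa Republic standard time.
The standard-time date in Fenosa Republic, October 1, 2032, is outside the daylight-saving period (28 March – 27 September), so Fenosa Republic is on standard time, UTC−08:30.
21:15 UTC − 8h30m = 12:45 local.

12:45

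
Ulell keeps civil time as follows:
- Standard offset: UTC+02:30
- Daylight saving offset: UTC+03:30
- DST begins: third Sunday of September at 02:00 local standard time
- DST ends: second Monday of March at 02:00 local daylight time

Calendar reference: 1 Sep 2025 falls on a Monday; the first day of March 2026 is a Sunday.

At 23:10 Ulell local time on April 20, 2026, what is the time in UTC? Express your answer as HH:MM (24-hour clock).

20:40

1 September 2025 is a Monday, so the first Sunday is September 7 and the third is September 21.
1 March 2026 is a Sunday, so the first Monday is March 2 and the second is March 9.
Daylight saving runs 21 September 2025 – 9 March 2026; April 20, 2026 is outside that window, so Ulell is on standard time at UTC+02:30.
23:10 local − 2h30m = 20:40 UTC.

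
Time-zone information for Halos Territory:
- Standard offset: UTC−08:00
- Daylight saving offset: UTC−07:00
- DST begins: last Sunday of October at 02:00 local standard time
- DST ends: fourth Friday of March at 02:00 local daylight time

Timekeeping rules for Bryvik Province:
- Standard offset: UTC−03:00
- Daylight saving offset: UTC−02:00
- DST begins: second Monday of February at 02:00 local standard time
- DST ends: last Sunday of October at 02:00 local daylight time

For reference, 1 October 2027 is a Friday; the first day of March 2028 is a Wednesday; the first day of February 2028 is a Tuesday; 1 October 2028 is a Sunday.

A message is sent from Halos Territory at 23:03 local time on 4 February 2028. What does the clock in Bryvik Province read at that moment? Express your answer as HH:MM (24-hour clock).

1 October 2027 is a Friday, so Sundays fall on 3, 10, 17, 24, 31; the last is October 31.
1 March 2028 is a Wednesday, so the first Friday is March 3 and the fourth is March 24.
4 February 2028 falls between 31 October 2027 and 24 March 2028, so daylight saving is in effect and Halos Territory is at UTC−07:00.
23:03 Halos Territory + 7h = 06:03 UTC (rolling into the next day, 5 February 2028).
1 February 2028 is a Tuesday, so the first Monday is February 7 and the second is February 14.
1 October 2028 is a Sunday, so Sundays fall on 1, 8, 15, 22, 29; the last is October 29.
At the standard offset (UTC−03:00), 06:03 UTC − 3h = 03:03 Bryvik Province standard time.
The standard-time date in Bryvik Province, 5 February 2028, does not fall between 14 February and 29 October, so daylight saving is not in effect and Bryvik Province is at UTC−03:00.
06:03 UTC − 3h = 03:03 Bryvik Province.

03:03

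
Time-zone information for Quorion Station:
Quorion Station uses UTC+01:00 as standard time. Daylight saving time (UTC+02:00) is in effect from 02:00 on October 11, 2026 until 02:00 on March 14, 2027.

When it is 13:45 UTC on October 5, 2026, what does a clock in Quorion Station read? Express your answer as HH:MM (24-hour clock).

14:45

At the standard offset (UTC+01:00), 13:45 UTC + 1h = 14:45 Quorion Station standard time.
The standard-time date in Quorion Station, October 5, 2026, does not fall between 11 October 2026 and 14 March 2027, so daylight saving is not in effect and Quorion Station is at UTC+01:00.
13:45 UTC + 1h = 14:45 local.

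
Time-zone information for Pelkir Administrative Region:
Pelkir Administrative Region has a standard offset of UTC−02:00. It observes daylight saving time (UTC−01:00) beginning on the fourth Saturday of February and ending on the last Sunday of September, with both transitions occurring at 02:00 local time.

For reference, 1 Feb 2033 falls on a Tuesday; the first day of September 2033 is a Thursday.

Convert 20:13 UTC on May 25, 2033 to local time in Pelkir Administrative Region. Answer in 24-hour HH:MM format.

1 February 2033 is a Tuesday, so the first Saturday is February 5 and the fourth is February 26.
1 September 2033 is a Thursday, so Sundays fall on 4, 11, 18, 25; the last is September 25.
At the standard offset (UTC−02:00), 20:13 UTC − 2h = 18:13 Pelkir Administrative Region standard time.
Daylight saving runs 26 February – 25 September; the standard-time date in Pelkir Administrative Region, May 25, 2033, is inside that window, so Pelkir Administrative Region is at UTC−01:00.
20:13 UTC − 1h = 19:13 local.

19:13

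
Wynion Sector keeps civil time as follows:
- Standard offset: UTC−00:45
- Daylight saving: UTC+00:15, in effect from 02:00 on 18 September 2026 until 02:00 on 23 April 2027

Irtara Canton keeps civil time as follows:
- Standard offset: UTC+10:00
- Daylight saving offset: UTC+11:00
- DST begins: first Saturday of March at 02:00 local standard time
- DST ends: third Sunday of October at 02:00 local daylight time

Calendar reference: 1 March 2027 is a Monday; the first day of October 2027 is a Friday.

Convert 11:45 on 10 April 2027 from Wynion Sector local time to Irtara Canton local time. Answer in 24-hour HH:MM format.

Daylight saving runs 18 September 2026 – 23 April 2027; 10 April 2027 is inside that window, so Wynion Sector is at UTC+00:15.
11:45 Wynion Sector − 0h15m = 11:30 UTC.
1 March 2027 is a Monday, so the first Saturday is March 6.
1 October 2027 is a Friday, so the first Sunday is October 3 and the third is October 17.
At the standard offset (UTC+10:00), 11:30 UTC + 10h = 21:30 Irtara Canton standard time.
The standard-time date in Irtara Canton, 10 April 2027, lies within the daylight-saving period (6 March – 17 October), so Irtara Canton is on daylight time, UTC+11:00.
11:30 UTC + 11h = 22:30 Irtara Canton.

22:30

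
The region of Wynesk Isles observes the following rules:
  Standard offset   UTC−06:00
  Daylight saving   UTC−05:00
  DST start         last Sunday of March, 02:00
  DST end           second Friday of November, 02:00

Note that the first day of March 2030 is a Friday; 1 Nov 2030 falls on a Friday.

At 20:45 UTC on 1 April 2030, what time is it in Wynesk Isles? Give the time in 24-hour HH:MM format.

15:45

1 March 2030 is a Friday, so Sundays fall on 3, 10, 17, 24, 31; the last is March 31.
1 November 2030 is a Friday, so the first Friday is November 1 and the second is November 8.
At the standard offset (UTC−06:00), 20:45 UTC − 6h = 14:45 Wynesk Isles standard time.
The standard-time date in Wynesk Isles, 1 April 2030, falls between 31 March and 8 November, so daylight saving is in effect and Wynesk Isles is at UTC−05:00.
20:45 UTC − 5h = 15:45 local.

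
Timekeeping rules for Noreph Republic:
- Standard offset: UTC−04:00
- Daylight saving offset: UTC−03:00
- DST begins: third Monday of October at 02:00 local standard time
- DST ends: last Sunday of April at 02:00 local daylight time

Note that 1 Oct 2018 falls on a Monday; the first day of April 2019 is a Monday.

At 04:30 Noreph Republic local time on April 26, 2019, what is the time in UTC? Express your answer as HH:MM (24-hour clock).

07:30

1 October 2018 is a Monday, so the first Monday is October 1 and the third is October 15.
1 April 2019 is a Monday, so Sundays fall on 7, 14, 21, 28; the last is April 28.
April 26, 2019 falls between 15 October 2018 and 28 April 2019, so daylight saving is in effect and Noreph Republic is at UTC−03:00.
04:30 local + 3h = 07:30 UTC.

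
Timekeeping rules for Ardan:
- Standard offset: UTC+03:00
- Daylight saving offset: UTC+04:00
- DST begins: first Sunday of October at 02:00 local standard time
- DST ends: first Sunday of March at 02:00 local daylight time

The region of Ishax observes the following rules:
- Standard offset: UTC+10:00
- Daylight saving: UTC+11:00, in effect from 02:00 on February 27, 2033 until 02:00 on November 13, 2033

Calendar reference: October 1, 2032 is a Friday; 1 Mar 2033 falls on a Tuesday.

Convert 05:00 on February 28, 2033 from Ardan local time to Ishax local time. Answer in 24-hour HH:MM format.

12:00

1 October 2032 is a Friday, so the first Sunday is October 3.
1 March 2033 is a Tuesday, so the first Sunday is March 6.
February 28, 2033 falls between 3 October 2032 and 6 March 2033, so daylight saving is in effect and Ardan is at UTC+04:00.
05:00 Ardan − 4h = 01:00 UTC.
At the standard offset (UTC+10:00), 01:00 UTC + 10h = 11:00 Ishax standard time.
Daylight saving runs 27 February – 13 November; the standard-time date in Ishax, February 28, 2033, is inside that window, so Ishax is at UTC+11:00.
01:00 UTC + 11h = 12:00 Ishax.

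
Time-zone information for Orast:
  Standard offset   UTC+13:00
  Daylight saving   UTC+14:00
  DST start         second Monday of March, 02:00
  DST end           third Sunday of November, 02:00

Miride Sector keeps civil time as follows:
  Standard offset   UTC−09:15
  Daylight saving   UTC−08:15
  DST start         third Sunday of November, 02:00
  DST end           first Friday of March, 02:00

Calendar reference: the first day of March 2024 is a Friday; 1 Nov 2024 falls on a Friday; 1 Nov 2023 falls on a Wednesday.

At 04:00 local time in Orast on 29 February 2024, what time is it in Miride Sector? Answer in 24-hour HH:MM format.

06:45

1 March 2024 is a Friday, so the first Monday is March 4 and the second is March 11.
1 November 2024 is a Friday, so the first Sunday is November 3 and the third is November 17.
29 February 2024 is outside the daylight-saving period (11 March – 17 November), so Orast is on standard time, UTC+13:00.
04:00 Orast − 13h = 15:00 UTC (rolling into the previous day, 28 February 2024).
1 November 2023 is a Wednesday, so the first Sunday is November 5 and the third is November 19.
1 March 2024 is a Friday, so the first Friday is March 1.
At the standard offset (UTC−09:15), 15:00 UTC − 9h15m = 05:45 Miride Sector standard time.
The standard-time date in Miride Sector, 28 February 2024, falls between 19 November 2023 and 1 March 2024, so daylight saving is in effect and Miride Sector is at UTC−08:15.
15:00 UTC − 8h15m = 06:45 Miride Sector.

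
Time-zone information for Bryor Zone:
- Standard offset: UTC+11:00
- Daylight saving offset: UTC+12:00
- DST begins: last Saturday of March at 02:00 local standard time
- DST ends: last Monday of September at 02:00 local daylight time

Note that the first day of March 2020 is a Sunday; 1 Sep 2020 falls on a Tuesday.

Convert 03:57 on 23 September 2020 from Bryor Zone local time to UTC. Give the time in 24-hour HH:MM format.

15:57

1 March 2020 is a Sunday, so Saturdays fall on 7, 14, 21, 28; the last is March 28.
1 September 2020 is a Tuesday, so Mondays fall on 7, 14, 21, 28; the last is September 28.
23 September 2020 falls between 28 March and 28 September, so daylight saving is in effect and Bryor Zone is at UTC+12:00.
03:57 local − 12h = 15:57 UTC (rolling into the previous day, 22 September 2020).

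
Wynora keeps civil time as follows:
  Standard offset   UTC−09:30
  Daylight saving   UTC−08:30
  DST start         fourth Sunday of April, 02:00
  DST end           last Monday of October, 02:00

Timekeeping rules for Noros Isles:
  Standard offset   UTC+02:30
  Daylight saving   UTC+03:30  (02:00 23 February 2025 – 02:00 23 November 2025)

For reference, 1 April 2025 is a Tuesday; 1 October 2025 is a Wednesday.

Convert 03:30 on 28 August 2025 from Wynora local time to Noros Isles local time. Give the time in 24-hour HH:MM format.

1 April 2025 is a Tuesday, so the first Sunday is April 6 and the fourth is April 27.
1 October 2025 is a Wednesday, so Mondays fall on 6, 13, 20, 27; the last is October 27.
28 August 2025 falls between 27 April and 27 October, so daylight saving is in effect and Wynora is at UTC−08:30.
03:30 Wynora + 8h30m = 12:00 UTC.
At the standard offset (UTC+02:30), 12:00 UTC + 2h30m = 14:30 Noros Isles standard time.
Daylight saving runs 23 February – 23 November; the standard-time date in Noros Isles, 28 August 2025, is inside that window, so Noros Isles is at UTC+03:30.
12:00 UTC + 3h30m = 15:30 Noros Isles.

15:30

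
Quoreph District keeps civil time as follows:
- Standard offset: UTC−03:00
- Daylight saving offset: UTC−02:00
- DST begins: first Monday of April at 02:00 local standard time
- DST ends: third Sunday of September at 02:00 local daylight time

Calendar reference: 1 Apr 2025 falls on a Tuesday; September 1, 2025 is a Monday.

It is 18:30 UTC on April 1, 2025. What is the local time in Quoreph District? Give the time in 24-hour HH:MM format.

1 April 2025 is a Tuesday, so the first Monday is April 7.
1 September 2025 is a Monday, so the first Sunday is September 7 and the third is September 21.
At the standard offset (UTC−03:00), 18:30 UTC − 3h = 15:30 Quoreph District standard time.
The standard-time date in Quoreph District, April 1, 2025, is outside the daylight-saving period (7 April – 21 September), so Quoreph District is on standard time, UTC−03:00.
18:30 UTC − 3h = 15:30 local.

15:30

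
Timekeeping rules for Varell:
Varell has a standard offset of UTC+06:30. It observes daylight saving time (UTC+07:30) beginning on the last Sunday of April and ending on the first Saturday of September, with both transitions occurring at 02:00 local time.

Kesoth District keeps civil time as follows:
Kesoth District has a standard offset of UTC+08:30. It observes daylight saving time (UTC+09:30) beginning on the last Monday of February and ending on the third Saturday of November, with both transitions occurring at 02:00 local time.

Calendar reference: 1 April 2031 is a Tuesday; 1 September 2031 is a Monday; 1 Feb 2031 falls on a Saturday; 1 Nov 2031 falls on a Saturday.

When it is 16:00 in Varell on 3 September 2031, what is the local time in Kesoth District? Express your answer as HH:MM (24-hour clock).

1 April 2031 is a Tuesday, so Sundays fall on 6, 13, 20, 27; the last is April 27.
1 September 2031 is a Monday, so the first Saturday is September 6.
Daylight saving runs 27 April – 6 September; 3 September 2031 is inside that window, so Varell is at UTC+07:30.
16:00 Varell − 7h30m = 08:30 UTC.
1 February 2031 is a Saturday, so Mondays fall on 3, 10, 17, 24; the last is February 24.
1 November 2031 is a Saturday, so the first Saturday is November 1 and the third is November 15.
At the standard offset (UTC+08:30), 08:30 UTC + 8h30m = 17:00 Kesoth District standard time.
The standard-time date in Kesoth District, 3 September 2031, lies within the daylight-saving period (24 February – 15 November), so Kesoth District is on daylight time, UTC+09:30.
08:30 UTC + 9h30m = 18:00 Kesoth District.

18:00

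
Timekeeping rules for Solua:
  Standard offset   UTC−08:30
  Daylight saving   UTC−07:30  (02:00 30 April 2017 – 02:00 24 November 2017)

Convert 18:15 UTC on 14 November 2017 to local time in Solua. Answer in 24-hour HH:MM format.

At the standard offset (UTC−08:30), 18:15 UTC − 8h30m = 09:45 Solua standard time.
The standard-time date in Solua, 14 November 2017, lies within the daylight-saving period (30 April – 24 November), so Solua is on daylight time, UTC−07:30.
18:15 UTC − 7h30m = 10:45 local.

10:45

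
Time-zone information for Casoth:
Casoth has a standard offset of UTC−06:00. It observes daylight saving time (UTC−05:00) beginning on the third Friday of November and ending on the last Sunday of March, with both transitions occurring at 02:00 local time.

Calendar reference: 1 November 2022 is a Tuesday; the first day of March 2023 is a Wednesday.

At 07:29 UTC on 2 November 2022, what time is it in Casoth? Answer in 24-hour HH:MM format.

1 November 2022 is a Tuesday, so the first Friday is November 4 and the third is November 18.
1 March 2023 is a Wednesday, so Sundays fall on 5, 12, 19, 26; the last is March 26.
At the standard offset (UTC−06:00), 07:29 UTC − 6h = 01:29 Casoth standard time.
Daylight saving runs 18 November 2022 – 26 March 2023; the standard-time date in Casoth, 2 November 2022, is outside that window, so Casoth is on standard time at UTC−06:00.
07:29 UTC − 6h = 01:29 local.

01:29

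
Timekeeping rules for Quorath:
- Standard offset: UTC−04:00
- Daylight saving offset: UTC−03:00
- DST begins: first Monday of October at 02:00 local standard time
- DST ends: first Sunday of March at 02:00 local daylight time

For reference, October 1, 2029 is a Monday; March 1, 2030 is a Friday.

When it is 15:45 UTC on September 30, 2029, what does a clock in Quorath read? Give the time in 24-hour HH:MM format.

1 October 2029 is a Monday, so the first Monday is October 1.
1 March 2030 is a Friday, so the first Sunday is March 3.
At the standard offset (UTC−04:00), 15:45 UTC − 4h = 11:45 Quorath standard time.
Daylight saving runs 1 October 2029 – 3 March 2030; the standard-time date in Quorath, September 30, 2029, is outside that window, so Quorath is on standard time at UTC−04:00.
15:45 UTC − 4h = 11:45 local.

11:45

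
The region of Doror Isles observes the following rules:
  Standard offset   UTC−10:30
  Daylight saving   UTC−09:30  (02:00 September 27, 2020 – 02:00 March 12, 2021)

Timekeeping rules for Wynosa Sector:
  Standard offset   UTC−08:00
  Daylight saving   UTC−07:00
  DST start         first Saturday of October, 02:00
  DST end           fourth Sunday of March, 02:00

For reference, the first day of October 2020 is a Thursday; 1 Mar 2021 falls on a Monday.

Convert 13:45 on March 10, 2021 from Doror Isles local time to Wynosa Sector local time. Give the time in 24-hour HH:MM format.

16:15

March 10, 2021 lies within the daylight-saving period (27 September 2020 – 12 March 2021), so Doror Isles is on daylight time, UTC−09:30.
13:45 Doror Isles + 9h30m = 23:15 UTC.
1 October 2020 is a Thursday, so the first Saturday is October 3.
1 March 2021 is a Monday, so the first Sunday is March 7 and the fourth is March 28.
At the standard offset (UTC−08:00), 23:15 UTC − 8h = 15:15 Wynosa Sector standard time.
The standard-time date in Wynosa Sector, March 10, 2021, lies within the daylight-saving period (3 October 2020 – 28 March 2021), so Wynosa Sector is on daylight time, UTC−07:00.
23:15 UTC − 7h = 16:15 Wynosa Sector.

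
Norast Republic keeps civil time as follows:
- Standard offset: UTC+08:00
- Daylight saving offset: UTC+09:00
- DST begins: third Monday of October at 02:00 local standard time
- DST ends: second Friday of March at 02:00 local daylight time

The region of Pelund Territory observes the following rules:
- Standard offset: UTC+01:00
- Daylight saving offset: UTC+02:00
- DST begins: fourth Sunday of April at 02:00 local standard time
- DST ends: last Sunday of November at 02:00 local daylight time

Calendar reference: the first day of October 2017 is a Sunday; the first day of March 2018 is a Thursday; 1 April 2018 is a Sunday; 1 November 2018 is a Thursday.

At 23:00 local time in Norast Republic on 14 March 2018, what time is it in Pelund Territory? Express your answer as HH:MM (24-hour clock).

16:00

1 October 2017 is a Sunday, so the first Monday is October 2 and the third is October 16.
1 March 2018 is a Thursday, so the first Friday is March 2 and the second is March 9.
14 March 2018 is outside the daylight-saving period (16 October 2017 – 9 March 2018), so Norast Republic is on standard time, UTC+08:00.
23:00 Norast Republic − 8h = 15:00 UTC.
1 April 2018 is a Sunday, so the first Sunday is April 1 and the fourth is April 22.
1 November 2018 is a Thursday, so Sundays fall on 4, 11, 18, 25; the last is November 25.
At the standard offset (UTC+01:00), 15:00 UTC + 1h = 16:00 Pelund Territory standard time.
The standard-time date in Pelund Territory, 14 March 2018, does not fall between 22 April and 25 November, so daylight saving is not in effect and Pelund Territory is at UTC+01:00.
15:00 UTC + 1h = 16:00 Pelund Territory.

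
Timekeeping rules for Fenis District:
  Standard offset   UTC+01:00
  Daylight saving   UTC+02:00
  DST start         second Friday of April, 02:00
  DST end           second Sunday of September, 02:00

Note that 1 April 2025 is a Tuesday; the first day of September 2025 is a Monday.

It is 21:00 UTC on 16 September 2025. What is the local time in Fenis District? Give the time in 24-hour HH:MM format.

1 April 2025 is a Tuesday, so the first Friday is April 4 and the second is April 11.
1 September 2025 is a Monday, so the first Sunday is September 7 and the second is September 14.
At the standard offset (UTC+01:00), 21:00 UTC + 1h = 22:00 Fenis District standard time.
Daylight saving runs 11 April – 14 September; the standard-time date in Fenis District, 16 September 2025, is outside that window, so Fenis District is on standard time at UTC+01:00.
21:00 UTC + 1h = 22:00 local.

22:00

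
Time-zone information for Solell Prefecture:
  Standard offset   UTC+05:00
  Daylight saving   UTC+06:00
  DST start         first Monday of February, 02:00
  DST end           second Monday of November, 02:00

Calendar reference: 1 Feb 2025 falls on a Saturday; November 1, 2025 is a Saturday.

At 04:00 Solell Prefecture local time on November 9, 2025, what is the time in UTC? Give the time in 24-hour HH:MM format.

22:00

1 February 2025 is a Saturday, so the first Monday is February 3.
1 November 2025 is a Saturday, so the first Monday is November 3 and the second is November 10.
Daylight saving runs 3 February – 10 November; November 9, 2025 is inside that window, so Solell Prefecture is at UTC+06:00.
04:00 local − 6h = 22:00 UTC (rolling into the previous day, 8 November 2025).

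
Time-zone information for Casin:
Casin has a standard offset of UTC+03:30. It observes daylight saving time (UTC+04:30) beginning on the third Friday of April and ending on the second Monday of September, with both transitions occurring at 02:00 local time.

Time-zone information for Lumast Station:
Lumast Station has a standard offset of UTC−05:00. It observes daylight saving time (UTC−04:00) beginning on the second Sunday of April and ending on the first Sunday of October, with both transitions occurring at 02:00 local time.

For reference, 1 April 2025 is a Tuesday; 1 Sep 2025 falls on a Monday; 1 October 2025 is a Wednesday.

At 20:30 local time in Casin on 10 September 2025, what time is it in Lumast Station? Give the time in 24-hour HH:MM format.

1 April 2025 is a Tuesday, so the first Friday is April 4 and the third is April 18.
1 September 2025 is a Monday, so the first Monday is September 1 and the second is September 8.
10 September 2025 does not fall between 18 April and 8 September, so daylight saving is not in effect and Casin is at UTC+03:30.
20:30 Casin − 3h30m = 17:00 UTC.
1 April 2025 is a Tuesday, so the first Sunday is April 6 and the second is April 13.
1 October 2025 is a Wednesday, so the first Sunday is October 5.
At the standard offset (UTC−05:00), 17:00 UTC − 5h = 12:00 Lumast Station standard time.
The standard-time date in Lumast Station, 10 September 2025, lies within the daylight-saving period (13 April – 5 October), so Lumast Station is on daylight time, UTC−04:00.
17:00 UTC − 4h = 13:00 Lumast Station.

13:00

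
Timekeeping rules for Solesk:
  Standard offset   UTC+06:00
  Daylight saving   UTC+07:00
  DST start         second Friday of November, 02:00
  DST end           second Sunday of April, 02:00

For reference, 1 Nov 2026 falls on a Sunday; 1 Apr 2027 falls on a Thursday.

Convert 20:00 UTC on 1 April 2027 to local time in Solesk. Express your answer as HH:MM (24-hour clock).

1 November 2026 is a Sunday, so the first Friday is November 6 and the second is November 13.
1 April 2027 is a Thursday, so the first Sunday is April 4 and the second is April 11.
At the standard offset (UTC+06:00), 20:00 UTC + 6h = 02:00 Solesk standard time (rolling into the next day, 2 April 2027).
Daylight saving runs 13 November 2026 – 11 April 2027; the standard-time date in Solesk, 2 April 2027, is inside that window, so Solesk is at UTC+07:00.
20:00 UTC + 7h = 03:00 local (rolling into the next day, 2 April 2027).

03:00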